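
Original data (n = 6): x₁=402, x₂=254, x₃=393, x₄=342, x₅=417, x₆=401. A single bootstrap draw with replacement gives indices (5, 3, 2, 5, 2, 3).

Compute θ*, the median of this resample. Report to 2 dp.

Resample values: 417, 393, 254, 417, 254, 393.
Sorted: 254, 254, 393, 393, 417, 417
Median = average of the two middle values = 393.00

θ* = 393.00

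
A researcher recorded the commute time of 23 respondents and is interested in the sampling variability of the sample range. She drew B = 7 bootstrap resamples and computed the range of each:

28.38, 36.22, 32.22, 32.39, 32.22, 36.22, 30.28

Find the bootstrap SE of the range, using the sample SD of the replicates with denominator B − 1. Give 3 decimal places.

Bootstrap SE is the standard deviation of the 7 replicate ranges.
Mean of replicates: (28.38 + 36.22 + 32.22 + 32.39 + 32.22 + 36.22 + 30.28) / 7 = 227.9300 / 7 = 32.5614
Sum of squared deviations: (−4.1814)² + (+3.6586)² + (−0.3414)² + (−0.1714)² + (−0.3414)² + (+3.6586)² + (−2.2814)² = 49.7221
Variance = 49.7221 / 6 = 8.2870
SE* = √8.2870

SE* = 2.879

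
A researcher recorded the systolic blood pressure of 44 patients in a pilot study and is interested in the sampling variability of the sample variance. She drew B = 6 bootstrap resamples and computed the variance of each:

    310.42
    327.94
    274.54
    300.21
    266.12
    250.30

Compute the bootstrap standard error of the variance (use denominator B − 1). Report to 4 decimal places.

SE* = 29.4202

Bootstrap SE is the standard deviation of the 6 replicate variances.
Mean of replicates: (310.42 + 327.94 + 274.54 + 300.21 + 266.12 + 250.30) / 6 = 1729.53000 / 6 = 288.25500
Sum of squared deviations: (+22.16500)² + (+39.68500)² + (−13.71500)² + (+11.95500)² + (−22.13500)² + (−37.95500)² = 4327.74995
Variance = 4327.74995 / 5 = 865.54999
SE* = √865.54999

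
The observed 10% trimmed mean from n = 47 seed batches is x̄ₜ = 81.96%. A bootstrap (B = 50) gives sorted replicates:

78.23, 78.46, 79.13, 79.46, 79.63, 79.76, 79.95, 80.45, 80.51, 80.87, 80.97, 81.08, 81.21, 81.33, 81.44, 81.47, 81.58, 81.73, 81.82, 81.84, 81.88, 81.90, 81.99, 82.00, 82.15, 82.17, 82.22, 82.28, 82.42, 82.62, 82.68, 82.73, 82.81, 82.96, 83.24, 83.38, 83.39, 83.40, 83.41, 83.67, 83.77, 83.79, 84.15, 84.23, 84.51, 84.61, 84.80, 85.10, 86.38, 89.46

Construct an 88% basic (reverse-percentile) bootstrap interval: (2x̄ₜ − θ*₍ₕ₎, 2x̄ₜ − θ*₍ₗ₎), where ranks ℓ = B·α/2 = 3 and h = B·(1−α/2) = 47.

(79.12, 84.79)

Percentile endpoints at ranks 3 and 47: θ*₍3₎ = 79.13, θ*₍47₎ = 84.80.
Basic interval reflects these around x̄ₜ:
  lower = 2 × 81.96 − 84.80 = 79.12
  upper = 2 × 81.96 − 79.13 = 84.79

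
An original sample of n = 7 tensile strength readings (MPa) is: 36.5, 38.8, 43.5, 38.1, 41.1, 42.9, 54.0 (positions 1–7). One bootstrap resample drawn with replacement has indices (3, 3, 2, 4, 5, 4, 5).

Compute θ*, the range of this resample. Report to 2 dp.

θ* = 5.40

Resample values: 43.5, 43.5, 38.8, 38.1, 41.1, 38.1, 41.1.
Range = 43.5 − 38.1 = 5.40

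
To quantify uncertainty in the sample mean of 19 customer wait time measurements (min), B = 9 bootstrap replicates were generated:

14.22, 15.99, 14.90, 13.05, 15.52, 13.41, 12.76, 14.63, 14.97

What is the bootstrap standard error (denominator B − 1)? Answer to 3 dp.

Bootstrap SE is the standard deviation of the 9 replicate means.
Mean of replicates: (14.22 + 15.99 + 14.90 + 13.05 + 15.52 + 13.41 + 12.76 + 14.63 + 14.97) / 9 = 129.4500 / 9 = 14.3833
Sum of squared deviations: (−0.1633)² + (+1.6067)² + (+0.5167)² + (−1.3333)² + (+1.1367)² + (−0.9733)² + (−1.6233)² + (+0.2467)² + (+0.5867)² = 9.9324
Variance = 9.9324 / 8 = 1.2415
SE* = √1.2415

SE* = 1.114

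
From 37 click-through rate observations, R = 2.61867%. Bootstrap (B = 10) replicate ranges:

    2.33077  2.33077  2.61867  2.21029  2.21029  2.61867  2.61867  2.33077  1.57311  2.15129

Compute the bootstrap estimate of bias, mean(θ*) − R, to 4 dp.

bias = −0.3193

mean(θ*) = (2.33077 + 2.33077 + 2.61867 + 2.21029 + 2.21029 + 2.61867 + 2.61867 + 2.33077 + 1.57311 + 2.15129) / 10 = 2.29933
bias = 2.29933 − 2.61867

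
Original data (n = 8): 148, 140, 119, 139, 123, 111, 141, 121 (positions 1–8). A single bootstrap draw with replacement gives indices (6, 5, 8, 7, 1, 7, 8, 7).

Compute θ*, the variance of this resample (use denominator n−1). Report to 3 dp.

θ* = 178.982

Resample values: 111, 123, 121, 141, 148, 141, 121, 141.
Mean = 130.8750; sum of squared deviations = 1252.8750
s² = 1252.8750 / 7 = 178.9821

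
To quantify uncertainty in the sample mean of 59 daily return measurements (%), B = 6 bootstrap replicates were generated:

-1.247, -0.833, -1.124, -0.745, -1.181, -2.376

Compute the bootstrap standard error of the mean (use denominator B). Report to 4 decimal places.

SE* = 0.5350

Bootstrap SE is the standard deviation of the 6 replicate means.
Mean of replicates: ((-1.247) + (-0.833) + (-1.124) + (-0.745) + (-1.181) + (-2.376)) / 6 = -7.50600 / 6 = -1.25100
Sum of squared deviations: (+0.00400)² + (+0.41800)² + (+0.12700)² + (+0.50600)² + (+0.07000)² + (−1.12500)² = 1.71743
Variance = 1.71743 / 6 = 0.28624
SE* = √0.28624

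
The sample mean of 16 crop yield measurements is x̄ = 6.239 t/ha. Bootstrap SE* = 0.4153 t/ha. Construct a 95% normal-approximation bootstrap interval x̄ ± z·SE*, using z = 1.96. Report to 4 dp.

Margin = 1.96 × 0.4153 = 0.81399
Interval: 6.239 ± 0.81399

(5.4250, 7.0530)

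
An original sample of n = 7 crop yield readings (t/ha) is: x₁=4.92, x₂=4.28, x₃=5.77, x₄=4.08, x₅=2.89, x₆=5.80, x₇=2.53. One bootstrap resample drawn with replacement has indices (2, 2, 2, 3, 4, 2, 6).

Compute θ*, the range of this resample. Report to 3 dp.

Resample values: 4.28, 4.28, 4.28, 5.77, 4.08, 4.28, 5.80.
Range = 5.80 − 4.08 = 1.720

θ* = 1.720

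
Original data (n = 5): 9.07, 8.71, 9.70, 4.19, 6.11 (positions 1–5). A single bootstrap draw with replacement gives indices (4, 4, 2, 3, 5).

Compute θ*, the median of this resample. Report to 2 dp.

θ* = 6.11

Resample values: 4.19, 4.19, 8.71, 9.70, 6.11.
Sorted: 4.19, 4.19, 6.11, 8.71, 9.70
Median = middle value = 6.11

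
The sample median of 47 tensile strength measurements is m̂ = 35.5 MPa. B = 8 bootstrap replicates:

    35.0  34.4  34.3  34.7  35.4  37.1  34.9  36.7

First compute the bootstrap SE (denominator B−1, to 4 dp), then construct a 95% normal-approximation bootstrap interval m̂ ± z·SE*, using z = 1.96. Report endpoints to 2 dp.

Mean of replicates = 35.3125; sum of squared deviations = 7.6288; SE* = √(7.6288/7) = 1.0439
Margin = 1.96 × 1.0439 = 2.046
Interval: 35.5 ± 2.046

(33.45, 37.55)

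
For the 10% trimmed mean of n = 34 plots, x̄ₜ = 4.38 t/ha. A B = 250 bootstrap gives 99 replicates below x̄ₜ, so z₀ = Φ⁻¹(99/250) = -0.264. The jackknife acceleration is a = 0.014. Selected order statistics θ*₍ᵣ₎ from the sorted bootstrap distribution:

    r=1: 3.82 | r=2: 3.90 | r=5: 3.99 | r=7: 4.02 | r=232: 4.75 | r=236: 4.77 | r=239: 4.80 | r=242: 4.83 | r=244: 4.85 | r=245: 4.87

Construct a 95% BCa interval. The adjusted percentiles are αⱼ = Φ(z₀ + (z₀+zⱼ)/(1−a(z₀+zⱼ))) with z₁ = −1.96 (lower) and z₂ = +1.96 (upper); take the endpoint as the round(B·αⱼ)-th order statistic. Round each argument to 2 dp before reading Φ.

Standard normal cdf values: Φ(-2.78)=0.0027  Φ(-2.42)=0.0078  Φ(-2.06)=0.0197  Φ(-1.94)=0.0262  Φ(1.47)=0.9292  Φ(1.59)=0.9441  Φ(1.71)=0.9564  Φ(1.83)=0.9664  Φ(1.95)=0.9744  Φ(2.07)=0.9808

(3.90, 4.75)

Lower: z₀ + z₁ = -0.264 + (-1.960) = -2.224; 1 − a(z₀+z₁) = 1 − (0.014)(-2.224) = 1.0311; argument = -0.264 + (-2.224)/1.0311 = -2.4208 → -2.42.
α₁ = Φ(-2.42) = 0.0078; rank = round(250 × 0.0078) = 2; θ*₍2₎ = 3.90.
Upper: z₀ + z₂ = 1.696; 1 − a(z₀+z₂) = 0.9763; argument = 1.4732 → 1.47; α₂ = 0.9292; rank = 232; θ*₍232₎ = 4.75.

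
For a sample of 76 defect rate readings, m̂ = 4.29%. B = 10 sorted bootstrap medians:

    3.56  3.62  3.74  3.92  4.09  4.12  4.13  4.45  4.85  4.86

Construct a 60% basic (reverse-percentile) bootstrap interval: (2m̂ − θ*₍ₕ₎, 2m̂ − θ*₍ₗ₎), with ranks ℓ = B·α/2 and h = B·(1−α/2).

(4.13, 4.96)

Percentile endpoints at ranks 2 and 8: θ*₍2₎ = 3.62, θ*₍8₎ = 4.45.
Basic interval reflects these around m̂:
  lower = 2 × 4.29 − 4.45 = 4.13
  upper = 2 × 4.29 − 3.62 = 4.96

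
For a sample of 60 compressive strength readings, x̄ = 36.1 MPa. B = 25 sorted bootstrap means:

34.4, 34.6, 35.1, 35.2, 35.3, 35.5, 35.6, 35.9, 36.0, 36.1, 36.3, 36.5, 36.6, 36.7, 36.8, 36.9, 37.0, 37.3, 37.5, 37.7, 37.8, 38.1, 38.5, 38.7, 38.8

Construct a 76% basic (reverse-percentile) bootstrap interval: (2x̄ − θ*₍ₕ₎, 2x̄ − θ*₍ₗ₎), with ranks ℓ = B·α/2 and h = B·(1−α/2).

(34.1, 37.1)

Percentile endpoints at ranks 3 and 22: θ*₍3₎ = 35.1, θ*₍22₎ = 38.1.
Basic interval reflects these around x̄:
  lower = 2 × 36.1 − 38.1 = 34.1
  upper = 2 × 36.1 − 35.1 = 37.1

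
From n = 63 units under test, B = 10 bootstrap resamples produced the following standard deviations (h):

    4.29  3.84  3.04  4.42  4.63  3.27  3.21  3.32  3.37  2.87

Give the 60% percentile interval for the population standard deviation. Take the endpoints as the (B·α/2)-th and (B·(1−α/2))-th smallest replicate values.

Sorted replicates: 2.87, 3.04, 3.21, 3.27, 3.32, 3.37, 3.84, 4.29, 4.42, 4.63
α = 0.40; lower rank = 10 × 0.200 = 2; upper rank = 10 × 0.800 = 8.
The 2nd smallest replicate is 3.04; the 8th is 4.29.

(3.04, 4.29)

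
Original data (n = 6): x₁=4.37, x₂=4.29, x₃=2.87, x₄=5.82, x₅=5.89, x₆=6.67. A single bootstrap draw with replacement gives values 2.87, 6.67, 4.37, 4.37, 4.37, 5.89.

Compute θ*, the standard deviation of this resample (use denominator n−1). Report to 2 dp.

Mean = 4.7567; sum of squared deviations = 8.9533
s² = 8.9533 / 5 = 1.7907
s = √1.7907 = 1.34

θ* = 1.34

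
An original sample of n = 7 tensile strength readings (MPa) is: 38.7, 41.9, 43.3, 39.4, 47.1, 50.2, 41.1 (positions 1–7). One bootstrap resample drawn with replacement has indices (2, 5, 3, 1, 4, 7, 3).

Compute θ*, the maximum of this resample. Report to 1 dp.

Resample values: 41.9, 47.1, 43.3, 38.7, 39.4, 41.1, 43.3.
Maximum = 47.1

θ* = 47.1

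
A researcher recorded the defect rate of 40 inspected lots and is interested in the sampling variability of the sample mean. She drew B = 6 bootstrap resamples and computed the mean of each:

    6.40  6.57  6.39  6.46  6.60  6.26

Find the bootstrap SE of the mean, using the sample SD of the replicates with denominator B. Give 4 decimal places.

Bootstrap SE is the standard deviation of the 6 replicate means.
Mean of replicates: (6.40 + 6.57 + 6.39 + 6.46 + 6.60 + 6.26) / 6 = 38.68000 / 6 = 6.44667
Sum of squared deviations: (−0.04667)² + (+0.12333)² + (−0.05667)² + (+0.01333)² + (+0.15333)² + (−0.18667)² = 0.07913
Variance = 0.07913 / 6 = 0.01319
SE* = √0.01319

SE* = 0.1148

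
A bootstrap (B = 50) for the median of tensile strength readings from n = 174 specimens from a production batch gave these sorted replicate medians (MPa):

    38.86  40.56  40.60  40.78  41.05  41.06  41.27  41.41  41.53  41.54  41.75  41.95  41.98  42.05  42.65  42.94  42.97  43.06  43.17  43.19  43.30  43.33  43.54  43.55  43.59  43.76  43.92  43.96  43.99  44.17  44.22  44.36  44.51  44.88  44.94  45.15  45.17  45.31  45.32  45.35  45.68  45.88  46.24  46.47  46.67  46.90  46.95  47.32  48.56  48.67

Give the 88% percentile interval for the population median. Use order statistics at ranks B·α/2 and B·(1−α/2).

α = 0.12; lower rank = 50 × 0.060 = 3; upper rank = 50 × 0.940 = 47.
The 3rd smallest replicate is 40.60; the 47th is 46.95.

(40.60, 46.95)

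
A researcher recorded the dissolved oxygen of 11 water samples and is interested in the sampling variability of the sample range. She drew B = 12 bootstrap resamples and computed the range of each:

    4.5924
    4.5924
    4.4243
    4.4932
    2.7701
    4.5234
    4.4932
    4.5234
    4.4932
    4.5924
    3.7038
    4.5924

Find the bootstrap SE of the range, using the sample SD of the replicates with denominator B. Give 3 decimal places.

SE* = 0.521

Bootstrap SE is the standard deviation of the 12 replicate ranges.
Mean of replicates: (4.5924 + 4.5924 + 4.4243 + 4.4932 + 2.7701 + 4.5234 + 4.4932 + 4.5234 + 4.4932 + 4.5924 + 3.7038 + 4.5924) / 12 = 51.79420 / 12 = 4.31618
Sum of squared deviations: (+0.27622)² + (+0.27622)² + (+0.10812)² + (+0.17702)² + (−1.54608)² + (+0.20722)² + (+0.17702)² + (+0.20722)² + (+0.17702)² + (+0.27622)² + (−0.61238)² + (+0.27622)² = 3.26214
Variance = 3.26214 / 12 = 0.27185
SE* = √0.27185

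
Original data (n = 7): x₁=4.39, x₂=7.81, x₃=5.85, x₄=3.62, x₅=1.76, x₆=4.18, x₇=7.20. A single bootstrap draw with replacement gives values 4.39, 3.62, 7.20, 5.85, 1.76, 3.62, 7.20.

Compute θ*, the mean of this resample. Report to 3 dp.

Mean = (4.39 + 3.62 + 7.20 + 5.85 + 1.76 + 3.62 + 7.20) / 7 = 33.640 / 7 = 4.806

θ* = 4.806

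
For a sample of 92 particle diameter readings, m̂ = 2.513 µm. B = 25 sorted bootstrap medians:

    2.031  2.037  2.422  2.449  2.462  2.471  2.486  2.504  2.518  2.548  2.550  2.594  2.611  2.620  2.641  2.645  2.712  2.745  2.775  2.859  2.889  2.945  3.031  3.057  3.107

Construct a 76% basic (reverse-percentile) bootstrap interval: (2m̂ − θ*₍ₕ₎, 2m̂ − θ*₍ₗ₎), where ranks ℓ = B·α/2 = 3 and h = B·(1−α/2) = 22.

Percentile endpoints at ranks 3 and 22: θ*₍3₎ = 2.422, θ*₍22₎ = 2.945.
Basic interval reflects these around m̂:
  lower = 2 × 2.513 − 2.945 = 2.081
  upper = 2 × 2.513 − 2.422 = 2.604

(2.081, 2.604)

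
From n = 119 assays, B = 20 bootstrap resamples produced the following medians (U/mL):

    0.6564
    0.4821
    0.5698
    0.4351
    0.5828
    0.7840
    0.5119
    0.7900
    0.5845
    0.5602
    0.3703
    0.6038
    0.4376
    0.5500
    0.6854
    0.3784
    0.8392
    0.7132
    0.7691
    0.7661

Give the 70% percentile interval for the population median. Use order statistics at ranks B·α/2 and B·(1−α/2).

Sorted replicates: 0.3703, 0.3784, 0.4351, 0.4376, 0.4821, 0.5119, 0.5500, 0.5602, 0.5698, 0.5828, 0.5845, 0.6038, 0.6564, 0.6854, 0.7132, 0.7661, 0.7691, 0.7840, 0.7900, 0.8392
α = 0.30; lower rank = 20 × 0.150 = 3; upper rank = 20 × 0.850 = 17.
The 3rd smallest replicate is 0.4351; the 17th is 0.7691.

(0.4351, 0.7691)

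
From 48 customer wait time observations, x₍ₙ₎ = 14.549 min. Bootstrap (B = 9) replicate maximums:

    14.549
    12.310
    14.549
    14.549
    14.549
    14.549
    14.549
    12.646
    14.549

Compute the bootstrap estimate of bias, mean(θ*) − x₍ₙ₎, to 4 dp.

bias = −0.4602

mean(θ*) = (14.549 + 12.310 + 14.549 + 14.549 + 14.549 + 14.549 + 14.549 + 12.646 + 14.549) / 9 = 14.08878
bias = 14.08878 − 14.549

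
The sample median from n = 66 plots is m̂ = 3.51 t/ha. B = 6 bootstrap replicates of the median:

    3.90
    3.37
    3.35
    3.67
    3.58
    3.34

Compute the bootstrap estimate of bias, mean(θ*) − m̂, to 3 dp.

bias = +0.025

mean(θ*) = (3.90 + 3.37 + 3.35 + 3.67 + 3.58 + 3.34) / 6 = 3.5350
bias = 3.5350 − 3.51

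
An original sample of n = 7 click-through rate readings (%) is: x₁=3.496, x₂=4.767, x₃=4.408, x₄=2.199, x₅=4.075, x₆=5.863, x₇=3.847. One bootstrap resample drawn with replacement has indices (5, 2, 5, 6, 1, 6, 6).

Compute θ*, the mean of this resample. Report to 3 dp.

θ* = 4.857

Resample values: 4.075, 4.767, 4.075, 5.863, 3.496, 5.863, 5.863.
Mean = (4.075 + 4.767 + 4.075 + 5.863 + 3.496 + 5.863 + 5.863) / 7 = 34.0020 / 7 = 4.857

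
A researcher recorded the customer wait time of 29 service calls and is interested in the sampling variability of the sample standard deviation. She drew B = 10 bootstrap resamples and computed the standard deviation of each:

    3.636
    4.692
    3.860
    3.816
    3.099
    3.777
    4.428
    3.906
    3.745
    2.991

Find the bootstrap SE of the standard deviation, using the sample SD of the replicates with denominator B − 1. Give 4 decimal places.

Bootstrap SE is the standard deviation of the 10 replicate standard deviations.
Mean of replicates: (3.636 + 4.692 + 3.860 + 3.816 + 3.099 + 3.777 + 4.428 + 3.906 + 3.745 + 2.991) / 10 = 37.95000 / 10 = 3.79500
Sum of squared deviations: (−0.15900)² + (+0.89700)² + (+0.06500)² + (+0.02100)² + (−0.69600)² + (−0.01800)² + (+0.63300)² + (+0.11100)² + (−0.05000)² + (−0.80400)² = 2.38122
Variance = 2.38122 / 9 = 0.26458
SE* = √0.26458

SE* = 0.5144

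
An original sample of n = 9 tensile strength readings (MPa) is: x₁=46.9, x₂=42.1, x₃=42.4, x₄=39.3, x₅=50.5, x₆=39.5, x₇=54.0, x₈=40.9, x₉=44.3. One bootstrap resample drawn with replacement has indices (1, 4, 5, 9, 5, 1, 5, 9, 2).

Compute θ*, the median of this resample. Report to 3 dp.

Resample values: 46.9, 39.3, 50.5, 44.3, 50.5, 46.9, 50.5, 44.3, 42.1.
Sorted: 39.3, 42.1, 44.3, 44.3, 46.9, 46.9, 50.5, 50.5, 50.5
Median = middle value = 46.900

θ* = 46.900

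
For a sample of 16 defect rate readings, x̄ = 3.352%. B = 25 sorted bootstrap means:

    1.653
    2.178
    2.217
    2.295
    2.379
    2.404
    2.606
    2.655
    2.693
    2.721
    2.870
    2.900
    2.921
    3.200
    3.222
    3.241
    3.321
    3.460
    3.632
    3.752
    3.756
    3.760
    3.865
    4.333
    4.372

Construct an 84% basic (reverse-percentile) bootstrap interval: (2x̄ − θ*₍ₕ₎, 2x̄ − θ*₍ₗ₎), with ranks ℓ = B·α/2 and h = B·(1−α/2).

Percentile endpoints at ranks 2 and 23: θ*₍2₎ = 2.178, θ*₍23₎ = 3.865.
Basic interval reflects these around x̄:
  lower = 2 × 3.352 − 3.865 = 2.839
  upper = 2 × 3.352 − 2.178 = 4.526

(2.839, 4.526)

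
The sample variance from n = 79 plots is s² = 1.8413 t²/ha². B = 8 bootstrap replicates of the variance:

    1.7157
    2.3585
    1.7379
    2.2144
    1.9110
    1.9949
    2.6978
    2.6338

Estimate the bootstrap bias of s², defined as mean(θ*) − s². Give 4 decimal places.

mean(θ*) = (1.7157 + 2.3585 + 1.7379 + 2.2144 + 1.9110 + 1.9949 + 2.6978 + 2.6338) / 8 = 2.15800
bias = 2.15800 − 1.8413

bias = +0.3167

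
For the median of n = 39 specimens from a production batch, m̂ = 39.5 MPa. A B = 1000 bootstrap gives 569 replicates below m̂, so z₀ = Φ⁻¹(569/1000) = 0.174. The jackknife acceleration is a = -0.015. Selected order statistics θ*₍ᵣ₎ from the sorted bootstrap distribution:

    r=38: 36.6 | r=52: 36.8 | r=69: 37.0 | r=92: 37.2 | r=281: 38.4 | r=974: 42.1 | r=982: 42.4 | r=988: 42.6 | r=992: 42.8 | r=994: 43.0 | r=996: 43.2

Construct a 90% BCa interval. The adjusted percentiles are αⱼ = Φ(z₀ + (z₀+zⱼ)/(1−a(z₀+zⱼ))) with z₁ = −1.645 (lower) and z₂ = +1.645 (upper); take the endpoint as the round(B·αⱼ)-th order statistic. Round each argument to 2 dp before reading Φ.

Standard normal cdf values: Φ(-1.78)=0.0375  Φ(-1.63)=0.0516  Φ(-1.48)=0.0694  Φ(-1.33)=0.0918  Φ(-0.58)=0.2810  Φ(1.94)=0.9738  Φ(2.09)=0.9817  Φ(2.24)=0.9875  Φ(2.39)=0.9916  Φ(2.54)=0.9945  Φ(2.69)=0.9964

(37.2, 42.1)

Lower: z₀ + z₁ = 0.174 + (-1.645) = -1.471; 1 − a(z₀+z₁) = 1 − (-0.015)(-1.471) = 0.9779; argument = 0.174 + (-1.471)/0.9779 = -1.3302 → -1.33.
α₁ = Φ(-1.33) = 0.0918; rank = round(1000 × 0.0918) = 92; θ*₍92₎ = 37.2.
Upper: z₀ + z₂ = 1.819; 1 − a(z₀+z₂) = 1.0273; argument = 1.9447 → 1.94; α₂ = 0.9738; rank = 974; θ*₍974₎ = 42.1.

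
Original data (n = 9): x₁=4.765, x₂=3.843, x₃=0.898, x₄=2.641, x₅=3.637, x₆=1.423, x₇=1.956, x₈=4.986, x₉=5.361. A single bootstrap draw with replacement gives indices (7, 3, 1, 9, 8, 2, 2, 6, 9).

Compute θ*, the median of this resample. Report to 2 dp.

Resample values: 1.956, 0.898, 4.765, 5.361, 4.986, 3.843, 3.843, 1.423, 5.361.
Sorted: 0.898, 1.423, 1.956, 3.843, 3.843, 4.765, 4.986, 5.361, 5.361
Median = middle value = 3.84

θ* = 3.84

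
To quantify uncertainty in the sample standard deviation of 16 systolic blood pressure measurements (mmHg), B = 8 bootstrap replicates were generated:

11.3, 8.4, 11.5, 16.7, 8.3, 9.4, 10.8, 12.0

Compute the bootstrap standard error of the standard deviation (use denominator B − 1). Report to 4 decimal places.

Bootstrap SE is the standard deviation of the 8 replicate standard deviations.
Mean of replicates: (11.3 + 8.4 + 11.5 + 16.7 + 8.3 + 9.4 + 10.8 + 12.0) / 8 = 88.40000 / 8 = 11.05000
Sum of squared deviations: (+0.25000)² + (−2.65000)² + (+0.45000)² + (+5.65000)² + (−2.75000)² + (−1.65000)² + (−0.25000)² + (+0.95000)² = 50.46000
Variance = 50.46000 / 7 = 7.20857
SE* = √7.20857

SE* = 2.6849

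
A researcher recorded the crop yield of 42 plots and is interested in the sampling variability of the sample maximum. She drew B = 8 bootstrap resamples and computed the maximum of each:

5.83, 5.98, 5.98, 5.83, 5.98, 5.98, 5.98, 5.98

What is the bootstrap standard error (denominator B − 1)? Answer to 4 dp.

SE* = 0.0694

Bootstrap SE is the standard deviation of the 8 replicate maximums.
Mean of replicates: (5.83 + 5.98 + 5.98 + 5.83 + 5.98 + 5.98 + 5.98 + 5.98) / 8 = 47.54000 / 8 = 5.94250
Sum of squared deviations: (−0.11250)² + (+0.03750)² + (+0.03750)² + (−0.11250)² + (+0.03750)² + (+0.03750)² + (+0.03750)² + (+0.03750)² = 0.03375
Variance = 0.03375 / 7 = 0.00482
SE* = √0.00482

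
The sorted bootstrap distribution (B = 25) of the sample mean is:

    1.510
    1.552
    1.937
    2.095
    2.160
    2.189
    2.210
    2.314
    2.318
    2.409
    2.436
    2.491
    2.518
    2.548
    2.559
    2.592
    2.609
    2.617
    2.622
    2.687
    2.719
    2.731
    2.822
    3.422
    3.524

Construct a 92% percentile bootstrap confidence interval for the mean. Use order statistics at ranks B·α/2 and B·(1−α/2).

(1.510, 3.422)

α = 0.08; lower rank = 25 × 0.040 = 1; upper rank = 25 × 0.960 = 24.
The 1st smallest replicate is 1.510; the 24th is 3.422.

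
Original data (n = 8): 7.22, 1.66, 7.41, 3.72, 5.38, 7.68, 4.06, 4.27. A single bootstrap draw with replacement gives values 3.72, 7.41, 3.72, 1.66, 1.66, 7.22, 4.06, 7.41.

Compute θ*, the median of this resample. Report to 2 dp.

θ* = 3.89

Sorted: 1.66, 1.66, 3.72, 3.72, 4.06, 7.22, 7.41, 7.41
Median = average of the two middle values = 3.89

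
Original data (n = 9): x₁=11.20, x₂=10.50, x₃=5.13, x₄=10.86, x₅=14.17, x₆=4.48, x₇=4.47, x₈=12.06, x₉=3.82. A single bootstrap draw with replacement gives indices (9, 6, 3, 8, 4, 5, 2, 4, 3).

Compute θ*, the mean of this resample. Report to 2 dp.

θ* = 8.56

Resample values: 3.82, 4.48, 5.13, 12.06, 10.86, 14.17, 10.50, 10.86, 5.13.
Mean = (3.82 + 4.48 + 5.13 + 12.06 + 10.86 + 14.17 + 10.50 + 10.86 + 5.13) / 9 = 77.010 / 9 = 8.56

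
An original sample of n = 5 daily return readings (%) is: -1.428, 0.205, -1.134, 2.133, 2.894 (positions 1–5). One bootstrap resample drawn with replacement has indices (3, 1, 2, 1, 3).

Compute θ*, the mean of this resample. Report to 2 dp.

Resample values: -1.134, -1.428, 0.205, -1.428, -1.134.
Mean = ((-1.134) + (-1.428) + 0.205 + (-1.428) + (-1.134)) / 5 = -4.9190 / 5 = -0.98

θ* = -0.98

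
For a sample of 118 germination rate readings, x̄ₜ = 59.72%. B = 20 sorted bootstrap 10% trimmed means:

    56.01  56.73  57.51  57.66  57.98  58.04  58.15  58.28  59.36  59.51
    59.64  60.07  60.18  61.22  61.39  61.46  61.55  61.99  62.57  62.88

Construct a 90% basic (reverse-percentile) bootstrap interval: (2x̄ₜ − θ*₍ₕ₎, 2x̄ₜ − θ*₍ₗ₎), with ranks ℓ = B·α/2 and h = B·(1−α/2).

Percentile endpoints at ranks 1 and 19: θ*₍1₎ = 56.01, θ*₍19₎ = 62.57.
Basic interval reflects these around x̄ₜ:
  lower = 2 × 59.72 − 62.57 = 56.87
  upper = 2 × 59.72 − 56.01 = 63.43

(56.87, 63.43)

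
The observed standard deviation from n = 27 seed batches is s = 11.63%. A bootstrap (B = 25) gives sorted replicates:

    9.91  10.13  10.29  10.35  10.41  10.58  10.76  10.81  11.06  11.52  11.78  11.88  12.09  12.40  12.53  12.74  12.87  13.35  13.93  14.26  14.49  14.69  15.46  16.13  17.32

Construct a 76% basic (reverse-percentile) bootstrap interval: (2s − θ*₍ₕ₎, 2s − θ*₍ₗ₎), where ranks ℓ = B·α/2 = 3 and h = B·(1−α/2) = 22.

Percentile endpoints at ranks 3 and 22: θ*₍3₎ = 10.29, θ*₍22₎ = 14.69.
Basic interval reflects these around s:
  lower = 2 × 11.63 − 14.69 = 8.57
  upper = 2 × 11.63 − 10.29 = 12.97

(8.57, 12.97)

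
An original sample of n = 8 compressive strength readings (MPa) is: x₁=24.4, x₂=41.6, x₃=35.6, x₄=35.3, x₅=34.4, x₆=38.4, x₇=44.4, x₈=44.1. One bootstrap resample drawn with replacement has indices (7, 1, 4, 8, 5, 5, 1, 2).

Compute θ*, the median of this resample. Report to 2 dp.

Resample values: 44.4, 24.4, 35.3, 44.1, 34.4, 34.4, 24.4, 41.6.
Sorted: 24.4, 24.4, 34.4, 34.4, 35.3, 41.6, 44.1, 44.4
Median = average of the two middle values = 34.85

θ* = 34.85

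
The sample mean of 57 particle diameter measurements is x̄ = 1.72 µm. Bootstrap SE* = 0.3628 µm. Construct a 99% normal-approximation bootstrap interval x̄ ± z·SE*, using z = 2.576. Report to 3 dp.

(0.785, 2.655)

Margin = 2.576 × 0.3628 = 0.9346
Interval: 1.72 ± 0.9346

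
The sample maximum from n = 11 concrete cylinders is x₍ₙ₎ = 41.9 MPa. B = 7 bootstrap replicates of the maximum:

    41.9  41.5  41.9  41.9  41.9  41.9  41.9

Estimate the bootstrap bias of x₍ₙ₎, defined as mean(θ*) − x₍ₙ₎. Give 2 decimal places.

mean(θ*) = (41.9 + 41.5 + 41.9 + 41.9 + 41.9 + 41.9 + 41.9) / 7 = 41.843
bias = 41.843 − 41.9

bias = −0.06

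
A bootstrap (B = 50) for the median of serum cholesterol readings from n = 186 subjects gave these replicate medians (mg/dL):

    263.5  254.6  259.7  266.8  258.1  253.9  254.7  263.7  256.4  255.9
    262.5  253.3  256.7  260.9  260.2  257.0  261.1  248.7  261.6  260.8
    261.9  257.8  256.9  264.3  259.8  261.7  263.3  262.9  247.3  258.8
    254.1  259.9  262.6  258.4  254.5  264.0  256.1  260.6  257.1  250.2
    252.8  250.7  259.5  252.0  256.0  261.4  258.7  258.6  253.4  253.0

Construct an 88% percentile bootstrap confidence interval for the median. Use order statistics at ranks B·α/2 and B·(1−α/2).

(250.2, 263.7)

Sorted replicates: 247.3, 248.7, 250.2, 250.7, 252.0, 252.8, 253.0, 253.3, 253.4, 253.9, 254.1, 254.5, 254.6, 254.7, 255.9, 256.0, 256.1, 256.4, 256.7, 256.9, 257.0, 257.1, 257.8, 258.1, 258.4, 258.6, 258.7, 258.8, 259.5, 259.7, 259.8, 259.9, 260.2, 260.6, 260.8, 260.9, 261.1, 261.4, 261.6, 261.7, 261.9, 262.5, 262.6, 262.9, 263.3, 263.5, 263.7, 264.0, 264.3, 266.8
α = 0.12; lower rank = 50 × 0.060 = 3; upper rank = 50 × 0.940 = 47.
The 3rd smallest replicate is 250.2; the 47th is 263.7.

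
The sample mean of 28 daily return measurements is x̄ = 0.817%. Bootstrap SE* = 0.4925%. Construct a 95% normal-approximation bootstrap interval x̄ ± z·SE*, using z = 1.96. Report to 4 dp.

(-0.1483, 1.7823)

Margin = 1.96 × 0.4925 = 0.96530
Interval: 0.817 ± 0.96530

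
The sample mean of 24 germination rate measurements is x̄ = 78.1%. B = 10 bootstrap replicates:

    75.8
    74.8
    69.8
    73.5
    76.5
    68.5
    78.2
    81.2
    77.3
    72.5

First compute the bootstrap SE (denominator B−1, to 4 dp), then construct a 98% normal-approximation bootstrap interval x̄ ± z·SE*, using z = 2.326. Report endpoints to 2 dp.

Mean of replicates = 74.8100; sum of squared deviations = 134.3290; SE* = √(134.3290/9) = 3.8633
Margin = 2.326 × 3.8633 = 8.986
Interval: 78.1 ± 8.986

(69.11, 87.09)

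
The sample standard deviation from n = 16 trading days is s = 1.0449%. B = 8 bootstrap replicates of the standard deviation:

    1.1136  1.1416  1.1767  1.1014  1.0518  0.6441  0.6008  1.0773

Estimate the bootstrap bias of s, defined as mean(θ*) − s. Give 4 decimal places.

mean(θ*) = (1.1136 + 1.1416 + 1.1767 + 1.1014 + 1.0518 + 0.6441 + 0.6008 + 1.0773) / 8 = 0.98841
bias = 0.98841 − 1.0449

bias = −0.0565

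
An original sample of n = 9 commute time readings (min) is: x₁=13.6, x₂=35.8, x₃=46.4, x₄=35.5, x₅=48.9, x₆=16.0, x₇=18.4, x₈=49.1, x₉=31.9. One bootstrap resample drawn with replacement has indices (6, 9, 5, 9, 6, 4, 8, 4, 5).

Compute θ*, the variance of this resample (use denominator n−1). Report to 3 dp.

Resample values: 16.0, 31.9, 48.9, 31.9, 16.0, 35.5, 49.1, 35.5, 48.9.
Mean = 34.8556; sum of squared deviations = 1326.7622
s² = 1326.7622 / 8 = 165.8453

θ* = 165.845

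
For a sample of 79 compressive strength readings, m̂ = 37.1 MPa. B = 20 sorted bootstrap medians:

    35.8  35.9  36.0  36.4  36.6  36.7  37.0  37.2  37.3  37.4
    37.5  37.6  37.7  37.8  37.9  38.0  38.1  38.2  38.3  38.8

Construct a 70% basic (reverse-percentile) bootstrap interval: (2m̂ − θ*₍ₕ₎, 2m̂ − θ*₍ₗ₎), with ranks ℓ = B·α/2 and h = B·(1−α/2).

Percentile endpoints at ranks 3 and 17: θ*₍3₎ = 36.0, θ*₍17₎ = 38.1.
Basic interval reflects these around m̂:
  lower = 2 × 37.1 − 38.1 = 36.1
  upper = 2 × 37.1 − 36.0 = 38.2

(36.1, 38.2)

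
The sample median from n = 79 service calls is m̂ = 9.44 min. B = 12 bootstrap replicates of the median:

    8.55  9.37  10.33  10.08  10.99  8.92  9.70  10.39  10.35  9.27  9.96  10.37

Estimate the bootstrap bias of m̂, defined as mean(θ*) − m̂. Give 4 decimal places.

mean(θ*) = (8.55 + 9.37 + 10.33 + 10.08 + 10.99 + 8.92 + 9.70 + 10.39 + 10.35 + 9.27 + 9.96 + 10.37) / 12 = 9.85667
bias = 9.85667 − 9.44

bias = +0.4167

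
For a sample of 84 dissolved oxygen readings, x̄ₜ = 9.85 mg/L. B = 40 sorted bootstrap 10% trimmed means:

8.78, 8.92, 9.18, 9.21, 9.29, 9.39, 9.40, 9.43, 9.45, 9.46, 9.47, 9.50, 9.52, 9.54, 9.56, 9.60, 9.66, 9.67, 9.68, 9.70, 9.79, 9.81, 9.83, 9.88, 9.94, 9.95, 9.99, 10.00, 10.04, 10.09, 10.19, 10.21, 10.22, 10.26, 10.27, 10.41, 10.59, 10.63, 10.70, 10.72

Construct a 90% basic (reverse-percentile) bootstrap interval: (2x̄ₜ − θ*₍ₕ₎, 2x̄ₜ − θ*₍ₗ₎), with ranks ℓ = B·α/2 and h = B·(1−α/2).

(9.07, 10.78)

Percentile endpoints at ranks 2 and 38: θ*₍2₎ = 8.92, θ*₍38₎ = 10.63.
Basic interval reflects these around x̄ₜ:
  lower = 2 × 9.85 − 10.63 = 9.07
  upper = 2 × 9.85 − 8.92 = 10.78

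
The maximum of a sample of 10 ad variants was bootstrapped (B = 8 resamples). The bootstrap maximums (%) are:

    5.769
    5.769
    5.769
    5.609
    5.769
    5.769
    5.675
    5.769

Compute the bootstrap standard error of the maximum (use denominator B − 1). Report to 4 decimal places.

SE* = 0.0614

Bootstrap SE is the standard deviation of the 8 replicate maximums.
Mean of replicates: (5.769 + 5.769 + 5.769 + 5.609 + 5.769 + 5.769 + 5.675 + 5.769) / 8 = 45.89800 / 8 = 5.73725
Sum of squared deviations: (+0.03175)² + (+0.03175)² + (+0.03175)² + (−0.12825)² + (+0.03175)² + (+0.03175)² + (−0.06225)² + (+0.03175)² = 0.02637
Variance = 0.02637 / 7 = 0.00377
SE* = √0.00377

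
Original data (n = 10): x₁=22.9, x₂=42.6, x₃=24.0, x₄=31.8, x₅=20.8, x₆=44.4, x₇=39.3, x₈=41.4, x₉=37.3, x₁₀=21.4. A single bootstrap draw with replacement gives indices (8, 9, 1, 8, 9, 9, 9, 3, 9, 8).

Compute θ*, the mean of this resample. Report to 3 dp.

Resample values: 41.4, 37.3, 22.9, 41.4, 37.3, 37.3, 37.3, 24.0, 37.3, 41.4.
Mean = (41.4 + 37.3 + 22.9 + 41.4 + 37.3 + 37.3 + 37.3 + 24.0 + 37.3 + 41.4) / 10 = 357.60 / 10 = 35.760

θ* = 35.760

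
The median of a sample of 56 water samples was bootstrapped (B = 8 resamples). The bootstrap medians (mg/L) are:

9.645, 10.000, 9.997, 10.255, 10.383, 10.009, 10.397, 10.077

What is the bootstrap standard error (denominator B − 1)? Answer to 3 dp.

Bootstrap SE is the standard deviation of the 8 replicate medians.
Mean of replicates: (9.645 + 10.000 + 9.997 + 10.255 + 10.383 + 10.009 + 10.397 + 10.077) / 8 = 80.7630 / 8 = 10.0954
Sum of squared deviations: (−0.4504)² + (−0.0954)² + (−0.0984)² + (+0.1596)² + (+0.2876)² + (−0.0864)² + (+0.3016)² + (−0.0184)² = 0.4286
Variance = 0.4286 / 7 = 0.0612
SE* = √0.0612

SE* = 0.247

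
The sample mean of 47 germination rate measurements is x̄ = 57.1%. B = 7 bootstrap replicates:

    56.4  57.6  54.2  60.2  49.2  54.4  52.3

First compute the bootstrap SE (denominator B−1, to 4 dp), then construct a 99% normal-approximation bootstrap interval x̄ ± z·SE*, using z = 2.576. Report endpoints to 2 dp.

(47.83, 66.37)

Mean of replicates = 54.9000; sum of squared deviations = 77.6200; SE* = √(77.6200/6) = 3.5968
Margin = 2.576 × 3.5968 = 9.265
Interval: 57.1 ± 9.265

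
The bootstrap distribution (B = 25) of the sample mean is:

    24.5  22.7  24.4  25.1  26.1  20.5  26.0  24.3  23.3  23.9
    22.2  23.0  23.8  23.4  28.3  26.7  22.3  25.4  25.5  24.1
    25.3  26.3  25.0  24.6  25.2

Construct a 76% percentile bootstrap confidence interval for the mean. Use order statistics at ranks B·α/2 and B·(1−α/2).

(22.3, 26.1)

Sorted replicates: 20.5, 22.2, 22.3, 22.7, 23.0, 23.3, 23.4, 23.8, 23.9, 24.1, 24.3, 24.4, 24.5, 24.6, 25.0, 25.1, 25.2, 25.3, 25.4, 25.5, 26.0, 26.1, 26.3, 26.7, 28.3
α = 0.24; lower rank = 25 × 0.120 = 3; upper rank = 25 × 0.880 = 22.
The 3rd smallest replicate is 22.3; the 22nd is 26.1.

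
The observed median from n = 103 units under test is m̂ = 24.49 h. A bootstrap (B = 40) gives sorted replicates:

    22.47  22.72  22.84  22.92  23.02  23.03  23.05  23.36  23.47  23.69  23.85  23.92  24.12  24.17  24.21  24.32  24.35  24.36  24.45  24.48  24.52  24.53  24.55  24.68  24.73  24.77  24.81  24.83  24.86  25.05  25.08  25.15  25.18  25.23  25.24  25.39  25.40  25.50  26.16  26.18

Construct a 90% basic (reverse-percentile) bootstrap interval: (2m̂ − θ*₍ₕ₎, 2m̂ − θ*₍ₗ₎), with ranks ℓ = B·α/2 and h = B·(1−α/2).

(23.48, 26.26)

Percentile endpoints at ranks 2 and 38: θ*₍2₎ = 22.72, θ*₍38₎ = 25.50.
Basic interval reflects these around m̂:
  lower = 2 × 24.49 − 25.50 = 23.48
  upper = 2 × 24.49 − 22.72 = 26.26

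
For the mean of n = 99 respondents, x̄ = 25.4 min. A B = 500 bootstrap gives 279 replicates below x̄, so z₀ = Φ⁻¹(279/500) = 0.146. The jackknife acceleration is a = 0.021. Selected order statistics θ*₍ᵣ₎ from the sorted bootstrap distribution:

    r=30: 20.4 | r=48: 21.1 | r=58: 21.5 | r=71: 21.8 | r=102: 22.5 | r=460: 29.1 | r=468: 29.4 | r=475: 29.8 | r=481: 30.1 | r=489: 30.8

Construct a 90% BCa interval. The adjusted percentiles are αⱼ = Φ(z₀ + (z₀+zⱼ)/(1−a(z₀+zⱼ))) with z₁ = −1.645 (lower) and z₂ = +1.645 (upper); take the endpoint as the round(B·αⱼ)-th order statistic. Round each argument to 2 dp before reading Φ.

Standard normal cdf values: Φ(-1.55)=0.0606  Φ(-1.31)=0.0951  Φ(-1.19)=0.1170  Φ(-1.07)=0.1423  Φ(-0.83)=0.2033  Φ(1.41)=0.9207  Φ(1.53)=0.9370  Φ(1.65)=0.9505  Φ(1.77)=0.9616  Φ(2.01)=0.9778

(21.1, 30.8)

Lower: z₀ + z₁ = 0.146 + (-1.645) = -1.499; 1 − a(z₀+z₁) = 1 − (0.021)(-1.499) = 1.0315; argument = 0.146 + (-1.499)/1.0315 = -1.3073 → -1.31.
α₁ = Φ(-1.31) = 0.0951; rank = round(500 × 0.0951) = 48; θ*₍48₎ = 21.1.
Upper: z₀ + z₂ = 1.791; 1 − a(z₀+z₂) = 0.9624; argument = 2.0070 → 2.01; α₂ = 0.9778; rank = 489; θ*₍489₎ = 30.8.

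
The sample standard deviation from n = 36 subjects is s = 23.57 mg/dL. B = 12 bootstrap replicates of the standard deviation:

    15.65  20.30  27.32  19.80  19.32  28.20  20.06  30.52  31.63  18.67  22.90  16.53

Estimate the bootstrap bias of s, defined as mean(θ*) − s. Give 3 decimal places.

bias = −0.995

mean(θ*) = (15.65 + 20.30 + 27.32 + 19.80 + 19.32 + 28.20 + 20.06 + 30.52 + 31.63 + 18.67 + 22.90 + 16.53) / 12 = 22.5750
bias = 22.5750 − 23.57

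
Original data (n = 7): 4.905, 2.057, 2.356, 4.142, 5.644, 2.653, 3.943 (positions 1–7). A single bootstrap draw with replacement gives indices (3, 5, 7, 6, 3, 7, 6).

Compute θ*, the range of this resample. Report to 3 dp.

θ* = 3.288

Resample values: 2.356, 5.644, 3.943, 2.653, 2.356, 3.943, 2.653.
Range = 5.644 − 2.356 = 3.288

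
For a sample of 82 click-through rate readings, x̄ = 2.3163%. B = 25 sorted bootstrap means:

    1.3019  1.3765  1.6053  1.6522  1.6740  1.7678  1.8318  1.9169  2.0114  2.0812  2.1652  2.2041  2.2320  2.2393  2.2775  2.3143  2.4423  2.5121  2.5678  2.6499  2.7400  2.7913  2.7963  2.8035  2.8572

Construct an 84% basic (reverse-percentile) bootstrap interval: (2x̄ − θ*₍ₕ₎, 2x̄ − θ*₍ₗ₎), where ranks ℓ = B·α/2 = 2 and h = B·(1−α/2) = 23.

(1.8363, 3.2561)

Percentile endpoints at ranks 2 and 23: θ*₍2₎ = 1.3765, θ*₍23₎ = 2.7963.
Basic interval reflects these around x̄:
  lower = 2 × 2.3163 − 2.7963 = 1.8363
  upper = 2 × 2.3163 − 1.3765 = 3.2561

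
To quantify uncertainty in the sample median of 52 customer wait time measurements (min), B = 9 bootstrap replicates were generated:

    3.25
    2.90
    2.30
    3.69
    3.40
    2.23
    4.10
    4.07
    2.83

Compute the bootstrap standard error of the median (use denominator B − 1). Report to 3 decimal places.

Bootstrap SE is the standard deviation of the 9 replicate medians.
Mean of replicates: (3.25 + 2.90 + 2.30 + 3.69 + 3.40 + 2.23 + 4.10 + 4.07 + 2.83) / 9 = 28.7700 / 9 = 3.1967
Sum of squared deviations: (+0.0533)² + (−0.2967)² + (−0.8967)² + (+0.4933)² + (+0.2033)² + (−0.9667)² + (+0.9033)² + (+0.8733)² + (−0.3667)² = 3.8272
Variance = 3.8272 / 8 = 0.4784
SE* = √0.4784

SE* = 0.692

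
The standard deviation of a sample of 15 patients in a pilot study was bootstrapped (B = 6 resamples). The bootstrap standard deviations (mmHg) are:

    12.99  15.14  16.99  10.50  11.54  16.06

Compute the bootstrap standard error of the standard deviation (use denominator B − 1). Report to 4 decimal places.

Bootstrap SE is the standard deviation of the 6 replicate standard deviations.
Mean of replicates: (12.99 + 15.14 + 16.99 + 10.50 + 11.54 + 16.06) / 6 = 83.22000 / 6 = 13.87000
Sum of squared deviations: (−0.88000)² + (+1.27000)² + (+3.12000)² + (−3.37000)² + (−2.33000)² + (+2.19000)² = 33.70360
Variance = 33.70360 / 5 = 6.74072
SE* = √6.74072

SE* = 2.5963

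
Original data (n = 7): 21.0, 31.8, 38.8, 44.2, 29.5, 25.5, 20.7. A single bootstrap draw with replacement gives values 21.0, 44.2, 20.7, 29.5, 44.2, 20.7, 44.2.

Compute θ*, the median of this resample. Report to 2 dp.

θ* = 29.50

Sorted: 20.7, 20.7, 21.0, 29.5, 44.2, 44.2, 44.2
Median = middle value = 29.50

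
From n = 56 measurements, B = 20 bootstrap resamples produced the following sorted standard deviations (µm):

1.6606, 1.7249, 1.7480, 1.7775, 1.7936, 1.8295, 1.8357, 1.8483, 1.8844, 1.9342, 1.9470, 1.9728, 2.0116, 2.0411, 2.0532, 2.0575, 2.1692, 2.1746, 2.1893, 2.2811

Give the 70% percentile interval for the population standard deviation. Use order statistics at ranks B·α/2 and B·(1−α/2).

α = 0.30; lower rank = 20 × 0.150 = 3; upper rank = 20 × 0.850 = 17.
The 3rd smallest replicate is 1.7480; the 17th is 2.1692.

(1.7480, 2.1692)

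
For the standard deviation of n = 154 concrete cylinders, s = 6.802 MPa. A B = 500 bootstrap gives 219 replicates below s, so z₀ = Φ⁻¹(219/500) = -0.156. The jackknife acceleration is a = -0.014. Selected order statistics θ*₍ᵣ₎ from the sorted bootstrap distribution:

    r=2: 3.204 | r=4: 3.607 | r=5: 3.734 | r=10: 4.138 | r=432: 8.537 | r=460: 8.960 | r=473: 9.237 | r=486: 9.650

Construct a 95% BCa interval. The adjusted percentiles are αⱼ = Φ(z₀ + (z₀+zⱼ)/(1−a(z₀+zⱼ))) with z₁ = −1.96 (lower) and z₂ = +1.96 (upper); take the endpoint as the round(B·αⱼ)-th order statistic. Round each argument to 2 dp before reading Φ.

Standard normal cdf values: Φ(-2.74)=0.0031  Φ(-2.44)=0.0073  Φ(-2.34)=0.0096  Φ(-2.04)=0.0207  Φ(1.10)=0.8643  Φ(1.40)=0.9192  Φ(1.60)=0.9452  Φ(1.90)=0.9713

(3.734, 9.237)

Lower: z₀ + z₁ = -0.156 + (-1.960) = -2.116; 1 − a(z₀+z₁) = 1 − (-0.014)(-2.116) = 0.9704; argument = -0.156 + (-2.116)/0.9704 = -2.3366 → -2.34.
α₁ = Φ(-2.34) = 0.0096; rank = round(500 × 0.0096) = 5; θ*₍5₎ = 3.734.
Upper: z₀ + z₂ = 1.804; 1 − a(z₀+z₂) = 1.0253; argument = 1.6036 → 1.60; α₂ = 0.9452; rank = 473; θ*₍473₎ = 9.237.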